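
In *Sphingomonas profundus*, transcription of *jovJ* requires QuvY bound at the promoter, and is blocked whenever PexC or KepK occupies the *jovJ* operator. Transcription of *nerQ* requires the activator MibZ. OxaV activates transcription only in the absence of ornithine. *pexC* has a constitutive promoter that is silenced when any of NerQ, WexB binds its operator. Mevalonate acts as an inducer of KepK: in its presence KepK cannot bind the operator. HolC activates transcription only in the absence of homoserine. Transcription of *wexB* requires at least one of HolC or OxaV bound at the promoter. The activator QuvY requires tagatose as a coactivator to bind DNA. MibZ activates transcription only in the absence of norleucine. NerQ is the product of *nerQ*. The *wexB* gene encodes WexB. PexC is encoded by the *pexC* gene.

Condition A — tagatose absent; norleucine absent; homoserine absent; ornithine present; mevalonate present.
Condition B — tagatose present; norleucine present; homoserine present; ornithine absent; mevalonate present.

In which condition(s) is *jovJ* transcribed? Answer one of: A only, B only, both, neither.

B only

Condition A:
Tagatose is absent, so QuvY is inactive.
Norleucine is absent, so MibZ is active.
No repressor is bound and MibZ is active, so *nerQ* is transcribed.
So NerQ is produced and active.
Homoserine is absent, so HolC is active.
Ornithine is present, so OxaV is inactive.
Activator HolC is present, so *wexB* is transcribed.
So WexB is produced and active.
With repressor NerQ bound, *pexC* is not transcribed.
So PexC is not produced.
Mevalonate is present, so KepK is inactive.
Required activator QuvY is absent, so *jovJ* is not transcribed.
→ *jovJ* is OFF in A.
Condition B:
Tagatose is present, so QuvY is active.
Norleucine is present, so MibZ is inactive.
Required activator MibZ is absent, so *nerQ* is not transcribed.
So NerQ is not produced.
Homoserine is present, so HolC is inactive.
Ornithine is absent, so OxaV is active.
Activator OxaV is present, so *wexB* is transcribed.
So WexB is produced and active.
With repressor WexB bound, *pexC* is not transcribed.
So PexC is not produced.
Mevalonate is present, so KepK is inactive.
No repressor is bound and QuvY is active, so *jovJ* is transcribed.
→ *jovJ* is ON in B.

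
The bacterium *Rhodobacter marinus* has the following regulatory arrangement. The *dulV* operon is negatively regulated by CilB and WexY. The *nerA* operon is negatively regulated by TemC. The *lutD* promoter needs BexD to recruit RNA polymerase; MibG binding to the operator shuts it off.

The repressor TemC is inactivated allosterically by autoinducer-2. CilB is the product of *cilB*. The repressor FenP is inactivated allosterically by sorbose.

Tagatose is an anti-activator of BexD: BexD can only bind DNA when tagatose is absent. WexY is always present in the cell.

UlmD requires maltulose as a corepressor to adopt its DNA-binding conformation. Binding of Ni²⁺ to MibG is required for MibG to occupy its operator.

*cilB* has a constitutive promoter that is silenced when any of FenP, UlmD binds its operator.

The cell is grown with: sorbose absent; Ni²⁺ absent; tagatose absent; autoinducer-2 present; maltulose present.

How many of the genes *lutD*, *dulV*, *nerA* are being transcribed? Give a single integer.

Ni²⁺ is absent, so MibG is inactive.
Tagatose is absent, so BexD is active.
No repressor is bound and BexD is active, so *lutD* is transcribed.
→ *lutD* is ON.
Sorbose is absent, so FenP is active.
Maltulose is present, so UlmD is active.
With repressor FenP bound, *cilB* is not transcribed.
So CilB is not produced.
WexY is produced constitutively and is active.
With repressor WexY bound, *dulV* is not transcribed.
→ *dulV* is OFF.
Autoinducer-2 is present, so TemC is inactive.
With no repressor bound, *nerA* is transcribed.
→ *nerA* is ON.
2 of the 3 genes are transcribed.

2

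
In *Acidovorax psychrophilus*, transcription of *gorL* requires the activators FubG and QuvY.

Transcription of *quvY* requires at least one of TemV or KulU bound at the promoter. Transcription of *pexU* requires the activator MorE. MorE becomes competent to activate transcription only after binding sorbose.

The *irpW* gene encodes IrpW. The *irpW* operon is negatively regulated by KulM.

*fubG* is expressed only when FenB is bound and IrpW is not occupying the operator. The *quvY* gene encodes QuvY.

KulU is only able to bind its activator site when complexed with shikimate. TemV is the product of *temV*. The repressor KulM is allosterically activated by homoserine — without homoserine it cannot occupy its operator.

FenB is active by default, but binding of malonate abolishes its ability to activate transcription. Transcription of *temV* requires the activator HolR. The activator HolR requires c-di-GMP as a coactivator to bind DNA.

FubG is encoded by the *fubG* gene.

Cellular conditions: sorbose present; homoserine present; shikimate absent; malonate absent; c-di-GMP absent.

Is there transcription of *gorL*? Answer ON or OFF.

Malonate is absent, so FenB is active.
Homoserine is present, so KulM is active.
With repressor KulM bound, *irpW* is not transcribed.
So IrpW is not produced.
No repressor is bound and FenB is active, so *fubG* is transcribed.
So FubG is produced and active.
c-di-GMP is absent, so HolR is inactive.
Required activator HolR is absent, so *temV* is not transcribed.
So TemV is not produced.
Shikimate is absent, so KulU is inactive.
No activator is available at the *quvY* promoter, so *quvY* is not transcribed.
So QuvY is not produced.
Required activator QuvY is absent, so *gorL* is not transcribed.

OFF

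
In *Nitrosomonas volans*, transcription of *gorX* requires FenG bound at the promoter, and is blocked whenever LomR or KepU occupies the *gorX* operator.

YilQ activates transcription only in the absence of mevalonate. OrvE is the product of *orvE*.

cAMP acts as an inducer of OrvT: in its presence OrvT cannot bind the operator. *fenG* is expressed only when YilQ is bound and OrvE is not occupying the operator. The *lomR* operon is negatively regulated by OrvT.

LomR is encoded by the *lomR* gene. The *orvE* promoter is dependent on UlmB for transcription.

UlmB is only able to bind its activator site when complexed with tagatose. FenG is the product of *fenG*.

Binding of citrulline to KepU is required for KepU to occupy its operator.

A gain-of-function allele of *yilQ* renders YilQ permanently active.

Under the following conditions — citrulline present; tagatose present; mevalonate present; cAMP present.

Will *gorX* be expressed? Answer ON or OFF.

Tagatose is present, so UlmB is active.
No repressor is bound and UlmB is active, so *orvE* is transcribed.
So OrvE is produced and active.
YilQ is constitutively active in this strain.
With repressor OrvE bound, *fenG* is not transcribed.
So FenG is not produced.
cAMP is present, so OrvT is inactive.
With no repressor bound, *lomR* is transcribed.
So LomR is produced and active.
Citrulline is present, so KepU is active.
With repressor LomR bound, *gorX* is not transcribed.

OFF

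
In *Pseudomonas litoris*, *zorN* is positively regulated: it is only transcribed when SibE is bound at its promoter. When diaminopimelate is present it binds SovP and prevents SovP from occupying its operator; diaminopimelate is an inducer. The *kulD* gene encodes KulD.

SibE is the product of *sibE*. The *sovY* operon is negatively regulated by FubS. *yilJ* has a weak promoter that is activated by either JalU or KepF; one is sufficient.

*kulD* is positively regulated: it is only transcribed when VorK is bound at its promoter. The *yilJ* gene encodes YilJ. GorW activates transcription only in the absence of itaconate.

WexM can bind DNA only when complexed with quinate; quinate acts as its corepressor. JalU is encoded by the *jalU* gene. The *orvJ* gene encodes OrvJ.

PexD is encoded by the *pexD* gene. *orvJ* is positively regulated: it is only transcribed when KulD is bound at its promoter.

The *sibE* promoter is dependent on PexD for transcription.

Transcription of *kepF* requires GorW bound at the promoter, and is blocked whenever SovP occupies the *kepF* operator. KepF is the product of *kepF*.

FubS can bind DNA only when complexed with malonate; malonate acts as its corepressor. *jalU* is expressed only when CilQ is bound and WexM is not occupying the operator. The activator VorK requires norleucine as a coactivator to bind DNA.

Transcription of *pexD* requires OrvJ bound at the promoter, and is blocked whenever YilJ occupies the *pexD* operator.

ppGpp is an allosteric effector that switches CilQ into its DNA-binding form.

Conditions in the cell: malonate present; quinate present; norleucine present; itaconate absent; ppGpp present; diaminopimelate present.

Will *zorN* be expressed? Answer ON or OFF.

OFF

Quinate is present, so WexM is active.
ppGpp is present, so CilQ is active.
With repressor WexM bound, *jalU* is not transcribed.
So JalU is not produced.
Diaminopimelate is present, so SovP is inactive.
Itaconate is absent, so GorW is active.
No repressor is bound and GorW is active, so *kepF* is transcribed.
So KepF is produced and active.
Activator KepF is present, so *yilJ* is transcribed.
So YilJ is produced and active.
Norleucine is present, so VorK is active.
No repressor is bound and VorK is active, so *kulD* is transcribed.
So KulD is produced and active.
No repressor is bound and KulD is active, so *orvJ* is transcribed.
So OrvJ is produced and active.
With repressor YilJ bound, *pexD* is not transcribed.
So PexD is not produced.
Required activator PexD is absent, so *sibE* is not transcribed.
So SibE is not produced.
Required activator SibE is absent, so *zorN* is not transcribed.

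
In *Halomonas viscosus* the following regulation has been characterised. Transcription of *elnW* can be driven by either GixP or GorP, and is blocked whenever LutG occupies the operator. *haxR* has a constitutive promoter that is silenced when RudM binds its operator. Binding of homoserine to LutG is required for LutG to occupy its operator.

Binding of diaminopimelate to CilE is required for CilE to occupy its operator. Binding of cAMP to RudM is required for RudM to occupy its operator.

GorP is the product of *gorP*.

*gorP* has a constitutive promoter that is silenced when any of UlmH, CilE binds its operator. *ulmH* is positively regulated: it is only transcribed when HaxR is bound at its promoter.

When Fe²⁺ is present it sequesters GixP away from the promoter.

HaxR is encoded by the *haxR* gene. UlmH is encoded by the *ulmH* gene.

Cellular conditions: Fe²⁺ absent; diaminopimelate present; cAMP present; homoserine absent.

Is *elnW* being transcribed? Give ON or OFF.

Homoserine is absent, so LutG is inactive.
Fe²⁺ is absent, so GixP is active.
cAMP is present, so RudM is active.
With repressor RudM bound, *haxR* is not transcribed.
So HaxR is not produced.
Required activator HaxR is absent, so *ulmH* is not transcribed.
So UlmH is not produced.
Diaminopimelate is present, so CilE is active.
With repressor CilE bound, *gorP* is not transcribed.
So GorP is not produced.
Activator GixP is present, so *elnW* is transcribed.

ON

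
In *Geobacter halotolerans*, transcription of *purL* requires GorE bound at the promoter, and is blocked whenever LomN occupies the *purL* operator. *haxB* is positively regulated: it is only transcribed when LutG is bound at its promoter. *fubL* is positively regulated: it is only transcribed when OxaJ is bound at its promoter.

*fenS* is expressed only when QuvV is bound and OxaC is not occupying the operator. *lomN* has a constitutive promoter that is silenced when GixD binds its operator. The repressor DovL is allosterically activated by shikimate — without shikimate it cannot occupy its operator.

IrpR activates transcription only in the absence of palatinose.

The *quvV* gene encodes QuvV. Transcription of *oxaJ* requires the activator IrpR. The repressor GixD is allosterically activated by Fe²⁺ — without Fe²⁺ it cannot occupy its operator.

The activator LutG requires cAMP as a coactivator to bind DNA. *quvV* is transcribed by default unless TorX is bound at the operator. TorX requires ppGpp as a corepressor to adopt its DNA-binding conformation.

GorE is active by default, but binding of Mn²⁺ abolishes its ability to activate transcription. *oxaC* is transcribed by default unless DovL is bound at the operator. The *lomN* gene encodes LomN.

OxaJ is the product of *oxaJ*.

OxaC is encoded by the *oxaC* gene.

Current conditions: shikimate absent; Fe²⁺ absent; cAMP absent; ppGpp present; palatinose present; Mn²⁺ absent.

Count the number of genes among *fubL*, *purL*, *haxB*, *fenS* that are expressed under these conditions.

0

Palatinose is present, so IrpR is inactive.
Required activator IrpR is absent, so *oxaJ* is not transcribed.
So OxaJ is not produced.
Required activator OxaJ is absent, so *fubL* is not transcribed.
→ *fubL* is OFF.
Fe²⁺ is absent, so GixD is inactive.
With no repressor bound, *lomN* is transcribed.
So LomN is produced and active.
Mn²⁺ is absent, so GorE is active.
With repressor LomN bound, *purL* is not transcribed.
→ *purL* is OFF.
cAMP is absent, so LutG is inactive.
Required activator LutG is absent, so *haxB* is not transcribed.
→ *haxB* is OFF.
ppGpp is present, so TorX is active.
With repressor TorX bound, *quvV* is not transcribed.
So QuvV is not produced.
Shikimate is absent, so DovL is inactive.
With no repressor bound, *oxaC* is transcribed.
So OxaC is produced and active.
With repressor OxaC bound, *fenS* is not transcribed.
→ *fenS* is OFF.
0 of the 4 genes are transcribed.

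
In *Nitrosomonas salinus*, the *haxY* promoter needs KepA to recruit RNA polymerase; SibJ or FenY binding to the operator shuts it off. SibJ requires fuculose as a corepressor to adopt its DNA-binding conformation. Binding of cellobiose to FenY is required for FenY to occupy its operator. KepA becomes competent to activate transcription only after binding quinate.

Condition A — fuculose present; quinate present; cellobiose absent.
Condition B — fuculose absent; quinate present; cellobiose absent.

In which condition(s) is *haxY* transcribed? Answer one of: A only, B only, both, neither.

B only

Condition A:
Fuculose is present, so SibJ is active.
Quinate is present, so KepA is active.
Cellobiose is absent, so FenY is inactive.
With repressor SibJ bound, *haxY* is not transcribed.
→ *haxY* is OFF in A.
Condition B:
Fuculose is absent, so SibJ is inactive.
Quinate is present, so KepA is active.
Cellobiose is absent, so FenY is inactive.
No repressor is bound and KepA is active, so *haxY* is transcribed.
→ *haxY* is ON in B.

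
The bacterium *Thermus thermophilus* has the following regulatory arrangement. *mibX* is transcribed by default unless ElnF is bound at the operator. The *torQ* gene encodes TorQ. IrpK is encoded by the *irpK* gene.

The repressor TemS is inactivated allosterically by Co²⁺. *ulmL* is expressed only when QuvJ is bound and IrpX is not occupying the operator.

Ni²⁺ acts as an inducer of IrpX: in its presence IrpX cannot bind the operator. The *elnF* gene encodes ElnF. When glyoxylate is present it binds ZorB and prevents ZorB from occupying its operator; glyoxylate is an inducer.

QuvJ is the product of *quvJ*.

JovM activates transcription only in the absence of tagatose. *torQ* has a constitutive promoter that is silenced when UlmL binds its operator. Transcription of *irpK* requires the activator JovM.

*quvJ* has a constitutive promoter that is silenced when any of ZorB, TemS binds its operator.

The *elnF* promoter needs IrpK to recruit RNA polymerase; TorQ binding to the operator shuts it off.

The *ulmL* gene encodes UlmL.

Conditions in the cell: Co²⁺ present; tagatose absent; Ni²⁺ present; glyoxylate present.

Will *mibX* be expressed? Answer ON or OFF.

OFF

Glyoxylate is present, so ZorB is inactive.
Co²⁺ is present, so TemS is inactive.
With no repressor bound, *quvJ* is transcribed.
So QuvJ is produced and active.
Ni²⁺ is present, so IrpX is inactive.
No repressor is bound and QuvJ is active, so *ulmL* is transcribed.
So UlmL is produced and active.
With repressor UlmL bound, *torQ* is not transcribed.
So TorQ is not produced.
Tagatose is absent, so JovM is active.
No repressor is bound and JovM is active, so *irpK* is transcribed.
So IrpK is produced and active.
No repressor is bound and IrpK is active, so *elnF* is transcribed.
So ElnF is produced and active.
With repressor ElnF bound, *mibX* is not transcribed.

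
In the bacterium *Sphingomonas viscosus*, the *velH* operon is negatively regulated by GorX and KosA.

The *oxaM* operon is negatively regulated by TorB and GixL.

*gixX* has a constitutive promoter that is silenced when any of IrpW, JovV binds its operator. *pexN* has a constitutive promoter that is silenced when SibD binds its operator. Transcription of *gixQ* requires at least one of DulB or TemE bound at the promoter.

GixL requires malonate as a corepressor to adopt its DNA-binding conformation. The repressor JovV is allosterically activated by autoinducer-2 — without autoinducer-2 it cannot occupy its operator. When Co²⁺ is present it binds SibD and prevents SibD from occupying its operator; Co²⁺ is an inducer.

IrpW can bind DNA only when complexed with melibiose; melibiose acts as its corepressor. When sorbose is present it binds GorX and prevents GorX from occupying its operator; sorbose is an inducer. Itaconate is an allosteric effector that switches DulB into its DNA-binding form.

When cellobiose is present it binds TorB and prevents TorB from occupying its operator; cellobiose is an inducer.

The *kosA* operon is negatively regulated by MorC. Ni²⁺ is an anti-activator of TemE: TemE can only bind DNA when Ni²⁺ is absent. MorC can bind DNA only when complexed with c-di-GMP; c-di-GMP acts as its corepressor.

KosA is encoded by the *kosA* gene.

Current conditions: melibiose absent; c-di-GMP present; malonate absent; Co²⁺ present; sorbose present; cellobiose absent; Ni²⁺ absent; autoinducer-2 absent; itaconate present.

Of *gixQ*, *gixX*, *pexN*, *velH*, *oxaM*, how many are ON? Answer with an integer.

Itaconate is present, so DulB is active.
Ni²⁺ is absent, so TemE is active.
Activator DulB is present, so *gixQ* is transcribed.
→ *gixQ* is ON.
Melibiose is absent, so IrpW is inactive.
Autoinducer-2 is absent, so JovV is inactive.
With no repressor bound, *gixX* is transcribed.
→ *gixX* is ON.
Co²⁺ is present, so SibD is inactive.
With no repressor bound, *pexN* is transcribed.
→ *pexN* is ON.
Sorbose is present, so GorX is inactive.
c-di-GMP is present, so MorC is active.
With repressor MorC bound, *kosA* is not transcribed.
So KosA is not produced.
With no repressor bound, *velH* is transcribed.
→ *velH* is ON.
Cellobiose is absent, so TorB is active.
Malonate is absent, so GixL is inactive.
With repressor TorB bound, *oxaM* is not transcribed.
→ *oxaM* is OFF.
4 of the 5 genes are transcribed.

4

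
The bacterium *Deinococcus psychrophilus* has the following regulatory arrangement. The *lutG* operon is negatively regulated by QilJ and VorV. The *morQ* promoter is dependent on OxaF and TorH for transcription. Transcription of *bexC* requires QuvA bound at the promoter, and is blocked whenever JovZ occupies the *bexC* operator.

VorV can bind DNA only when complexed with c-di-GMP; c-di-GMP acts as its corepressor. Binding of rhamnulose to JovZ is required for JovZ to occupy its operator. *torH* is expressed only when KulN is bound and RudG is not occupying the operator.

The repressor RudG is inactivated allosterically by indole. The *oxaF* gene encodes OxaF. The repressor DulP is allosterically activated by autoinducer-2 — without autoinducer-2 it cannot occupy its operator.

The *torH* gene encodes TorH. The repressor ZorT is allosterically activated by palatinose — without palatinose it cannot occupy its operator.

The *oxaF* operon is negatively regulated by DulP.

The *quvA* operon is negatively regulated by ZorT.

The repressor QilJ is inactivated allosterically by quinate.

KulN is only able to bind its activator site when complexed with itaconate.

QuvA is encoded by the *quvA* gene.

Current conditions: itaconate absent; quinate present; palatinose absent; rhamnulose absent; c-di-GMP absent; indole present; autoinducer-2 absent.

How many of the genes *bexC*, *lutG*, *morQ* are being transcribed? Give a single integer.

Palatinose is absent, so ZorT is inactive.
With no repressor bound, *quvA* is transcribed.
So QuvA is produced and active.
Rhamnulose is absent, so JovZ is inactive.
No repressor is bound and QuvA is active, so *bexC* is transcribed.
→ *bexC* is ON.
Quinate is present, so QilJ is inactive.
c-di-GMP is absent, so VorV is inactive.
With no repressor bound, *lutG* is transcribed.
→ *lutG* is ON.
Autoinducer-2 is absent, so DulP is inactive.
With no repressor bound, *oxaF* is transcribed.
So OxaF is produced and active.
Indole is present, so RudG is inactive.
Itaconate is absent, so KulN is inactive.
Required activator KulN is absent, so *torH* is not transcribed.
So TorH is not produced.
Required activator TorH is absent, so *morQ* is not transcribed.
→ *morQ* is OFF.
2 of the 3 genes are transcribed.

2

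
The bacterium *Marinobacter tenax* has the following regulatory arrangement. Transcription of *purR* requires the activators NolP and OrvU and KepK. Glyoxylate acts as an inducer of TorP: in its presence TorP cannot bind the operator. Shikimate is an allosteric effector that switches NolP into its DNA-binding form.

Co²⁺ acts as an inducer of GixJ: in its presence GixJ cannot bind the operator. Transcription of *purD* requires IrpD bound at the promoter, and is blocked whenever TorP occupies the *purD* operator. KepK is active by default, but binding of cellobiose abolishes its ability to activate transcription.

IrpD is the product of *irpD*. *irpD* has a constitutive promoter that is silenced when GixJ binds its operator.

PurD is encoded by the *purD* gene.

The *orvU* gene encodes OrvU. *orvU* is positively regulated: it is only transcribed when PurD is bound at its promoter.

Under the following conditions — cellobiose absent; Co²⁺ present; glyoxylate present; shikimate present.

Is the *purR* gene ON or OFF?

Shikimate is present, so NolP is active.
Glyoxylate is present, so TorP is inactive.
Co²⁺ is present, so GixJ is inactive.
With no repressor bound, *irpD* is transcribed.
So IrpD is produced and active.
No repressor is bound and IrpD is active, so *purD* is transcribed.
So PurD is produced and active.
No repressor is bound and PurD is active, so *orvU* is transcribed.
So OrvU is produced and active.
Cellobiose is absent, so KepK is active.
No repressor is bound and NolP and OrvU and KepK are active, so *purR* is transcribed.

ON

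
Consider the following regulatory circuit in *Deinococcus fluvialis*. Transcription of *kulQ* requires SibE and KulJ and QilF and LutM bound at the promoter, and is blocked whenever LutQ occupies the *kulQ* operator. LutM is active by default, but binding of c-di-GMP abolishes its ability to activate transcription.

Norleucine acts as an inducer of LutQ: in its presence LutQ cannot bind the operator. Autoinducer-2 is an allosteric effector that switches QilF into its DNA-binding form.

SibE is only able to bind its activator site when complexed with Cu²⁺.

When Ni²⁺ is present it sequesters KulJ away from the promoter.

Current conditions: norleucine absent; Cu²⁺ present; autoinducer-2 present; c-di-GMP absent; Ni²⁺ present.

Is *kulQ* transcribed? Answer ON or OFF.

Cu²⁺ is present, so SibE is active.
Ni²⁺ is present, so KulJ is inactive.
Norleucine is absent, so LutQ is active.
Autoinducer-2 is present, so QilF is active.
c-di-GMP is absent, so LutM is active.
With repressor LutQ bound, *kulQ* is not transcribed.

OFF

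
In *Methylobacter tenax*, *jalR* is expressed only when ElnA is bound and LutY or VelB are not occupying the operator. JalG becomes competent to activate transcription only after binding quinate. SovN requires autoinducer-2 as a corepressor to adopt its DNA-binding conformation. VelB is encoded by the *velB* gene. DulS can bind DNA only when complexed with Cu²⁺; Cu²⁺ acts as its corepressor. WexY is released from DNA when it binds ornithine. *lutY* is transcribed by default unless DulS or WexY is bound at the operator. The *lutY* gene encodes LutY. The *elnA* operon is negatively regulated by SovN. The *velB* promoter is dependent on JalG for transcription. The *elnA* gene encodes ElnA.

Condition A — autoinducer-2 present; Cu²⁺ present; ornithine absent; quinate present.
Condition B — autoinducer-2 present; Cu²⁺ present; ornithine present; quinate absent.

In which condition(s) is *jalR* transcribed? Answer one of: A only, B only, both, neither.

neither

Condition A:
Autoinducer-2 is present, so SovN is active.
With repressor SovN bound, *elnA* is not transcribed.
So ElnA is not produced.
Cu²⁺ is present, so DulS is active.
Ornithine is absent, so WexY is active.
With repressor DulS bound, *lutY* is not transcribed.
So LutY is not produced.
Quinate is present, so JalG is active.
No repressor is bound and JalG is active, so *velB* is transcribed.
So VelB is produced and active.
With repressor VelB bound, *jalR* is not transcribed.
→ *jalR* is OFF in A.
Condition B:
Autoinducer-2 is present, so SovN is active.
With repressor SovN bound, *elnA* is not transcribed.
So ElnA is not produced.
Cu²⁺ is present, so DulS is active.
Ornithine is present, so WexY is inactive.
With repressor DulS bound, *lutY* is not transcribed.
So LutY is not produced.
Quinate is absent, so JalG is inactive.
Required activator JalG is absent, so *velB* is not transcribed.
So VelB is not produced.
Required activator ElnA is absent, so *jalR* is not transcribed.
→ *jalR* is OFF in B.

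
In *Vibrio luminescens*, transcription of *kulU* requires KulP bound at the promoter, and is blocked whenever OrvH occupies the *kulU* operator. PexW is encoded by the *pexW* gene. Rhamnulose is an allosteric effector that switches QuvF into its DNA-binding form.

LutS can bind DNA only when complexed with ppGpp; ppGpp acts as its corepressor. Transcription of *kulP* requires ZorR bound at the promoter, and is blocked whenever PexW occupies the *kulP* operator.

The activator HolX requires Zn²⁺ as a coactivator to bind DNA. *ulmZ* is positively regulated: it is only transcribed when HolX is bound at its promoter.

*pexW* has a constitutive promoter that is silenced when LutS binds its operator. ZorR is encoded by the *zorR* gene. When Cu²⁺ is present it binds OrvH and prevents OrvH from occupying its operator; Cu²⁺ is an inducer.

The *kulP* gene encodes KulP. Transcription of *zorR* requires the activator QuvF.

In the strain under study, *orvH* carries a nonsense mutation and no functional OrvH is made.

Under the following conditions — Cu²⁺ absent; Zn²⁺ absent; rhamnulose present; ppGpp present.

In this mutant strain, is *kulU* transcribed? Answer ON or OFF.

OrvH is non-functional in this strain, so it has no effect.
Rhamnulose is present, so QuvF is active.
No repressor is bound and QuvF is active, so *zorR* is transcribed.
So ZorR is produced and active.
ppGpp is present, so LutS is active.
With repressor LutS bound, *pexW* is not transcribed.
So PexW is not produced.
No repressor is bound and ZorR is active, so *kulP* is transcribed.
So KulP is produced and active.
No repressor is bound and KulP is active, so *kulU* is transcribed.

ON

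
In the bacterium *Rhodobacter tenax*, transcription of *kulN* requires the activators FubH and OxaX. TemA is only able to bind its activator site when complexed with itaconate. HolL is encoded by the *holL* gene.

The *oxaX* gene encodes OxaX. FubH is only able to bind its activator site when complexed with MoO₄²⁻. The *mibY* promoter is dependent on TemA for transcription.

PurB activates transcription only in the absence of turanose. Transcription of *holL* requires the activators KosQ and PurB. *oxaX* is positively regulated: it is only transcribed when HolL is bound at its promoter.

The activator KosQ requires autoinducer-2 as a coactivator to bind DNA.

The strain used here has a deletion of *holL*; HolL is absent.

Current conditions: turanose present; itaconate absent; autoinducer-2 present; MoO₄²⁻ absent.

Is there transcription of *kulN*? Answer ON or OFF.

OFF

MoO₄²⁻ is absent, so FubH is inactive.
HolL is non-functional in this strain, so it has no effect.
Required activator HolL is absent, so *oxaX* is not transcribed.
So OxaX is not produced.
Required activator FubH is absent, so *kulN* is not transcribed.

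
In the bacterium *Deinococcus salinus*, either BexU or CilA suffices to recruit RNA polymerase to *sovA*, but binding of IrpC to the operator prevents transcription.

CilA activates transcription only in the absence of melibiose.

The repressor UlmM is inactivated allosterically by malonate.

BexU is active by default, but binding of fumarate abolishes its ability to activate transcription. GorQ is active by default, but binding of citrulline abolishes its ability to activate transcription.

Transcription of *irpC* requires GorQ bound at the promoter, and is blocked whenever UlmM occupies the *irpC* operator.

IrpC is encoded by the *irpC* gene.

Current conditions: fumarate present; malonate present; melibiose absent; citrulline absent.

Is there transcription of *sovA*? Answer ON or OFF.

Fumarate is present, so BexU is inactive.
Melibiose is absent, so CilA is active.
Citrulline is absent, so GorQ is active.
Malonate is present, so UlmM is inactive.
No repressor is bound and GorQ is active, so *irpC* is transcribed.
So IrpC is produced and active.
With repressor IrpC bound, *sovA* is not transcribed.

OFF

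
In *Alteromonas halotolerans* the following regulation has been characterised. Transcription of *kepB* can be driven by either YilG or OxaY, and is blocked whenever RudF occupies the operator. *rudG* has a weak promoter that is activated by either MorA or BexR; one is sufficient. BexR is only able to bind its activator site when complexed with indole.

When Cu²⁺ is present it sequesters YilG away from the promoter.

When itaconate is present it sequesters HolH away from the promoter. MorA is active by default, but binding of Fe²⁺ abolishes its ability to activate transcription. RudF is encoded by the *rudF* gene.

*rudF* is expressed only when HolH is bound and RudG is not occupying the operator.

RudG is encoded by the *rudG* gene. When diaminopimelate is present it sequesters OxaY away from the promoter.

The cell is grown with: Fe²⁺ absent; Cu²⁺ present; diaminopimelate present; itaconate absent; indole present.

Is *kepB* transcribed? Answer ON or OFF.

Cu²⁺ is present, so YilG is inactive.
Itaconate is absent, so HolH is active.
Fe²⁺ is absent, so MorA is active.
Indole is present, so BexR is active.
Activator MorA is present, so *rudG* is transcribed.
So RudG is produced and active.
With repressor RudG bound, *rudF* is not transcribed.
So RudF is not produced.
Diaminopimelate is present, so OxaY is inactive.
No activator is available at the *kepB* promoter, so *kepB* is not transcribed.

OFF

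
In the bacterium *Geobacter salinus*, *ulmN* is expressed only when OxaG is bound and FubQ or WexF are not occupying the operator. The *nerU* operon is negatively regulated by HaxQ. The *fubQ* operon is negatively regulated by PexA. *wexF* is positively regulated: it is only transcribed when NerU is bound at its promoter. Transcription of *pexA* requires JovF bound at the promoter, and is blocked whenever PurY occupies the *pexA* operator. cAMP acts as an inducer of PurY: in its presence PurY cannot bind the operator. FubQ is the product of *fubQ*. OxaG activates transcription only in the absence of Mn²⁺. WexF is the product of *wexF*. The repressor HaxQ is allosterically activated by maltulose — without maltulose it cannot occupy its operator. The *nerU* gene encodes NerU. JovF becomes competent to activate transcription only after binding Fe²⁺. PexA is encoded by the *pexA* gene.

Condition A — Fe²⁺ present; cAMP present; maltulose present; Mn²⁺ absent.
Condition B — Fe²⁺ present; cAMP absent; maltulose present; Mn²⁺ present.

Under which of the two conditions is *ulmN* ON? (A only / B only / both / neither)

A only

Condition A:
Fe²⁺ is present, so JovF is active.
cAMP is present, so PurY is inactive.
No repressor is bound and JovF is active, so *pexA* is transcribed.
So PexA is produced and active.
With repressor PexA bound, *fubQ* is not transcribed.
So FubQ is not produced.
Maltulose is present, so HaxQ is active.
With repressor HaxQ bound, *nerU* is not transcribed.
So NerU is not produced.
Required activator NerU is absent, so *wexF* is not transcribed.
So WexF is not produced.
Mn²⁺ is absent, so OxaG is active.
No repressor is bound and OxaG is active, so *ulmN* is transcribed.
→ *ulmN* is ON in A.
Condition B:
Fe²⁺ is present, so JovF is active.
cAMP is absent, so PurY is active.
With repressor PurY bound, *pexA* is not transcribed.
So PexA is not produced.
With no repressor bound, *fubQ* is transcribed.
So FubQ is produced and active.
Maltulose is present, so HaxQ is active.
With repressor HaxQ bound, *nerU* is not transcribed.
So NerU is not produced.
Required activator NerU is absent, so *wexF* is not transcribed.
So WexF is not produced.
Mn²⁺ is present, so OxaG is inactive.
With repressor FubQ bound, *ulmN* is not transcribed.
→ *ulmN* is OFF in B.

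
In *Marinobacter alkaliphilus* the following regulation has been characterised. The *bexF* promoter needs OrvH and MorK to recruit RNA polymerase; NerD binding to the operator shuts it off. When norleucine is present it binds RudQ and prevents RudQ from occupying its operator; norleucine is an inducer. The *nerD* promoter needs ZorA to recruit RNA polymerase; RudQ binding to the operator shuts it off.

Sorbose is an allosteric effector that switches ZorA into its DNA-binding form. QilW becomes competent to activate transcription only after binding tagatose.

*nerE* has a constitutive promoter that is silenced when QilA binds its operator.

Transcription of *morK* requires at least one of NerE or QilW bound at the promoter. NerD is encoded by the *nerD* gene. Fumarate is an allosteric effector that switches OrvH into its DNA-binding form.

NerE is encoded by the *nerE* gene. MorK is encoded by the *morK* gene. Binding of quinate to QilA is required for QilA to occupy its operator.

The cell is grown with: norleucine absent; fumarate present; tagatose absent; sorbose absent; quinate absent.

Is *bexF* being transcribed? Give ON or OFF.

Fumarate is present, so OrvH is active.
Norleucine is absent, so RudQ is active.
Sorbose is absent, so ZorA is inactive.
With repressor RudQ bound, *nerD* is not transcribed.
So NerD is not produced.
Quinate is absent, so QilA is inactive.
With no repressor bound, *nerE* is transcribed.
So NerE is produced and active.
Tagatose is absent, so QilW is inactive.
Activator NerE is present, so *morK* is transcribed.
So MorK is produced and active.
No repressor is bound and OrvH and MorK are active, so *bexF* is transcribed.

ON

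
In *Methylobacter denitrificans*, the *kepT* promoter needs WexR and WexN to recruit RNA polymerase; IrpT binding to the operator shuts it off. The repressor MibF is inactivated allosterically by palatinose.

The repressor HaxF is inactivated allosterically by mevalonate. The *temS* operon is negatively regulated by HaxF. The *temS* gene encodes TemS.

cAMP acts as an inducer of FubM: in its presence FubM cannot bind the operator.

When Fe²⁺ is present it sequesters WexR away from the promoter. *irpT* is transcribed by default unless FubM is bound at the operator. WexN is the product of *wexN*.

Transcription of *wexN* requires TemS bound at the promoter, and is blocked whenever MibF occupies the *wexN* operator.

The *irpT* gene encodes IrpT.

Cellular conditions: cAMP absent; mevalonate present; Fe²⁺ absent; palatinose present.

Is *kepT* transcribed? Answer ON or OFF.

Fe²⁺ is absent, so WexR is active.
Palatinose is present, so MibF is inactive.
Mevalonate is present, so HaxF is inactive.
With no repressor bound, *temS* is transcribed.
So TemS is produced and active.
No repressor is bound and TemS is active, so *wexN* is transcribed.
So WexN is produced and active.
cAMP is absent, so FubM is active.
With repressor FubM bound, *irpT* is not transcribed.
So IrpT is not produced.
No repressor is bound and WexR and WexN are active, so *kepT* is transcribed.

ON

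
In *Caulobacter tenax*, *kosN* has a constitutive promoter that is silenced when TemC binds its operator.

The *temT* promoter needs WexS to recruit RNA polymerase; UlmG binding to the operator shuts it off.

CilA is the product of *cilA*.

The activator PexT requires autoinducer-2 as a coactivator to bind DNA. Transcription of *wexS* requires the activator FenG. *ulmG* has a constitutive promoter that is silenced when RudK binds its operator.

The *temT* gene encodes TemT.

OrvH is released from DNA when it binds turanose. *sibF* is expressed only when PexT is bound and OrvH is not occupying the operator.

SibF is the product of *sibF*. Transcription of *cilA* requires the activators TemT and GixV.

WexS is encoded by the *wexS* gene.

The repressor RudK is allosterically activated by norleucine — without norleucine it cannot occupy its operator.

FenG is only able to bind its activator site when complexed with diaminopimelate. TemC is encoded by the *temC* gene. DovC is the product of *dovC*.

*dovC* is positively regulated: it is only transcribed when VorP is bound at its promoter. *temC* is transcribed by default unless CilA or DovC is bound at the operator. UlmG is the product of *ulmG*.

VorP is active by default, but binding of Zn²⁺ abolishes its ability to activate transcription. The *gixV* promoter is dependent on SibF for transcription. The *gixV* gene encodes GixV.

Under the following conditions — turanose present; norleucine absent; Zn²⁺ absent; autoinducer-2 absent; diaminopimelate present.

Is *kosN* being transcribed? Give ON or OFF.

ON

Diaminopimelate is present, so FenG is active.
No repressor is bound and FenG is active, so *wexS* is transcribed.
So WexS is produced and active.
Norleucine is absent, so RudK is inactive.
With no repressor bound, *ulmG* is transcribed.
So UlmG is produced and active.
With repressor UlmG bound, *temT* is not transcribed.
So TemT is not produced.
Turanose is present, so OrvH is inactive.
Autoinducer-2 is absent, so PexT is inactive.
Required activator PexT is absent, so *sibF* is not transcribed.
So SibF is not produced.
Required activator SibF is absent, so *gixV* is not transcribed.
So GixV is not produced.
Required activator TemT is absent, so *cilA* is not transcribed.
So CilA is not produced.
Zn²⁺ is absent, so VorP is active.
No repressor is bound and VorP is active, so *dovC* is transcribed.
So DovC is produced and active.
With repressor DovC bound, *temC* is not transcribed.
So TemC is not produced.
With no repressor bound, *kosN* is transcribed.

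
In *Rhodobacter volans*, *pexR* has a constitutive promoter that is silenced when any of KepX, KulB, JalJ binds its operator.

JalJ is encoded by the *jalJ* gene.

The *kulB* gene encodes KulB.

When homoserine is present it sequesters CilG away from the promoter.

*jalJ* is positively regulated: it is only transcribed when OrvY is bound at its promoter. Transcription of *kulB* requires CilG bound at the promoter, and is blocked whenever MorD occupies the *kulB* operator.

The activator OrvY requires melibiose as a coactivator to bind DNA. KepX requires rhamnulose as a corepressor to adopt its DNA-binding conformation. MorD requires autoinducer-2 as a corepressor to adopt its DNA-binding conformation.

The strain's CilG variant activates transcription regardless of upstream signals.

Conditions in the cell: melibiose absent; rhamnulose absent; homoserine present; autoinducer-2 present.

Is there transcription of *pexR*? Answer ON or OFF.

Rhamnulose is absent, so KepX is inactive.
CilG is constitutively active in this strain.
Autoinducer-2 is present, so MorD is active.
With repressor MorD bound, *kulB* is not transcribed.
So KulB is not produced.
Melibiose is absent, so OrvY is inactive.
Required activator OrvY is absent, so *jalJ* is not transcribed.
So JalJ is not produced.
With no repressor bound, *pexR* is transcribed.

ON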